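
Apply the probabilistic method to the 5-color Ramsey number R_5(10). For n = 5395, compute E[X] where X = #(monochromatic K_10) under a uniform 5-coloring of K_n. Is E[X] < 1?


E[X] = C(5395, 10) · 5^{1 − 45} = 5708563736675616143322765475706 · 5^{−44} = 5708563736675616143322765475706/5684341886080801486968994140625.
As a reduced fraction: E[X] = 5708563736675616143322765475706/5684341886080801486968994140625 ≈ 1.004.
Is E[X] < 1? NO.
Since E[X] ≥ 1, the first-moment bound is inconclusive at n = 5395; it does NOT by itself certify R_5(10) > 5395.

E[X] = 5708563736675616143322765475706/5684341886080801486968994140625 ≈ 1.004; E[X] ≥ 1; first-moment method inconclusive here.


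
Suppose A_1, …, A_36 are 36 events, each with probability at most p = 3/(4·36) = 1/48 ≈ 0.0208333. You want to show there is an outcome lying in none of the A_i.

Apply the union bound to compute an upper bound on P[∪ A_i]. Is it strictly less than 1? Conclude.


Union bound: P[∪_{i=1}^{36} A_i] ≤ Σ_i P[A_i] ≤ 36·p = 36·(1/48) = 3/4.
Numerically: 3/4 ≈ 0.7500000.
Is 3/4 < 1? YES.
Since P[∪ A_i] ≤ 3/4 < 1, the complement has P[∩ A_i^c] ≥ 1 − 3/4 = 1/4 > 0, so some outcome avoids every A_i.

36·p = 3/4 ≈ 0.7500000; existence CERTIFIED by the union bound.


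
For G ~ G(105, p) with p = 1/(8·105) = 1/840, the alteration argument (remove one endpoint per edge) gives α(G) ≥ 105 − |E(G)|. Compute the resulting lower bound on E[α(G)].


E[|E(G)|] = C(105, 2)·p = 5460 · (1/840) = 13/2.
E[α(G)] ≥ n − E[|E(G)|] = 105 − 13/2 = 197/2.
Numerically: ≈ 98.5000.
(This is only a lower bound; the true E[α(G)] may be larger.)

E[α(G)] ≥ 197/2 ≈ 98.5000.


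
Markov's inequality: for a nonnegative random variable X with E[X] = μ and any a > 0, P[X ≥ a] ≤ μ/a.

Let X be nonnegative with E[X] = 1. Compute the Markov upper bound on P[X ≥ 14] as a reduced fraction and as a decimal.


μ = E[X] = 1, a = 14.
Markov: P[X ≥ 14] ≤ μ/a = (1)/14 = 1/14.
Numerically: ≈ 0.0714.
(Since a = 14 > μ = 1.0000, the bound 1/14 is < 1 and informative.)

P[X ≥ 14] ≤ 1/14 ≈ 0.0714.


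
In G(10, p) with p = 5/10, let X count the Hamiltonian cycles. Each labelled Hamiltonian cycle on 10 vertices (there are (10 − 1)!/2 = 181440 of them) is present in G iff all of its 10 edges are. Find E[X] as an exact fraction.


K_10 has (10 − 1)!/2 = 181440 labelled Hamiltonian cycles.
For each such Hamiltonian cycle H, let X_H = 1 if all 10 edges of H are present in G. Then P[X_H = 1] = p^{10} = (1/2)^{10} = 1/1024.
Summing the indicators: E[X] = Σ_H E[X_H] = 181440 · p^{10} = 181440 · 1/1024 = 2835/16.
Numerically: E[X] ≈ 177.188.

E[X] = 181440 · (1/2)^{10} = 2835/16 ≈ 177.188.


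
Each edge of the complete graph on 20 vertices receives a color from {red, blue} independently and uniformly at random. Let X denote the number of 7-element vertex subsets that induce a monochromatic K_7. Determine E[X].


Let X = Σ_S X_S over the C(20, 7) = 77520 subsets S of size 7, where X_S = 1 if the K_7 on S is monochromatic.
For a fixed S, the K_7 on S has C(7, 2) = 21 edges. P[all 21 edges red] = (1/2)^21, and likewise for blue, so P[monochromatic] = 2·(1/2)^21 = 2^{1 − 21} = 1/1048576.
By linearity: E[X] = C(20, 7) · 2^{1 − 21} = 77520 · 1/1048576 = 4845/65536.
Numerically: E[X] ≈ 0.0739.

E[X] = C(20,7)·2^(1−C(7,2)) = 4845/65536 ≈ 0.0739.


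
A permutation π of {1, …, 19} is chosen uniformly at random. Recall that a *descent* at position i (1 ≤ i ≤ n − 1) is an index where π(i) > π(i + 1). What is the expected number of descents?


Write X = Σ X_I over i = 1, …, 18, with X_I the indicator of one descent.
There are 18 indicators.
For each fixed i, the pair (π(i), π(i+1)) is a uniformly random ordered pair of distinct values from {1, …, 19}; by symmetry P[π(i) > π(i+1)] = 1/2.
By linearity: E[X] = 18 · (1/2) = (19 − 1) · (1/2) = 9 ≈ 9.000000.

E[X] = 9 = 9.000000.


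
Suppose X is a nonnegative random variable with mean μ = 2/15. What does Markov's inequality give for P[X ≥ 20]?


μ = E[X] = 2/15, a = 20.
Markov: P[X ≥ 20] ≤ μ/a = (2/15)/20 = 1/150.
Numerically: ≈ 0.00667.
(Since a = 20 > μ = 0.13333, the bound 1/150 is < 1 and informative.)

P[X ≥ 20] ≤ 1/150 ≈ 0.00667.


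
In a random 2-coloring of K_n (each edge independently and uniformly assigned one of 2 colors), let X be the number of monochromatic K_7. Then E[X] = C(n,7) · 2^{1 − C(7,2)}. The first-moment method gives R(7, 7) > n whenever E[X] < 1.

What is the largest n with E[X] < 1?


We need C(n, 7) · 2^{1 − 21} < 1, i.e. C(n, 7) < 2^{21 − 1} = 1048576.
Check values of n near the boundary:
  n = 25: C(25, 7) = 480700; 480700 < 1048576? YES
  n = 26: C(26, 7) = 657800; 657800 < 1048576? YES
  n = 27: C(27, 7) = 888030; 888030 < 1048576? YES
  n = 28: C(28, 7) = 1184040; 1184040 < 1048576? NO
The largest n with C(n, 7) < 1048576 is n = 27 (where E[X] = 444015/524288 ≈ 0.8469). Hence R(7, 7) > 27, i.e. R(7, 7) ≥ 28.

Largest n = 27; hence R(7, 7) > 27.


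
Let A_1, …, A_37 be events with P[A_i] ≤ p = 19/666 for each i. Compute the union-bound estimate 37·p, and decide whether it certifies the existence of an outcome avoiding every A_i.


Union bound: P[∪_{i=1}^{37} A_i] ≤ Σ_i P[A_i] ≤ 37·p = 37·(19/666) = 19/18.
Numerically: 19/18 ≈ 1.056.
Is 19/18 < 1? NO.
Since the bound 19/18 is ≥ 1, the union bound is uninformative here; it does NOT by itself certify existence.

37·p = 19/18 ≈ 1.056; existence NOT certified by the union bound.


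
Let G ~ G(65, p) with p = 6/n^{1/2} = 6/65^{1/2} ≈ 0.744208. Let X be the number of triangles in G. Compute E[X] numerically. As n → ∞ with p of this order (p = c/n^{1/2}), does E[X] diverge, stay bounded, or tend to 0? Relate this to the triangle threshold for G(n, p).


Number of potential triangles: C(65, 3) = 43680.
Each occurs with probability p³ ≈ (0.744208)³ ≈ 4.12176964e-01.
By linearity: E[X] = C(65, 3)·p³ ≈ 43680 · 4.12176964e-01 ≈ 18003.889795.
Since α = 1/2 < 1, p = c/n^{1/2} ≫ 1/n is above the triangle threshold p ~ 1/n. Asymptotically E[X] ~ (c³/6)·n^{3(1−α)} = (6³/6)·n^{1.5} → ∞; triangles are abundant w.h.p.

E[X] ≈ 18003.889795; in regime p = Θ(1/n^{1/2}) E[X] diverges (above the triangle threshold p ~ 1/n).


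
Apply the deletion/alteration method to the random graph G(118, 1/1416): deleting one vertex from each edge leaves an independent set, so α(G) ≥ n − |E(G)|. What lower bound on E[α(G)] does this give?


E[|E(G)|] = C(118, 2)·p = 6903 · (1/1416) = 39/8.
E[α(G)] ≥ n − E[|E(G)|] = 118 − 39/8 = 905/8.
Numerically: ≈ 113.125.
(This is only a lower bound; the true E[α(G)] may be larger.)

E[α(G)] ≥ 905/8 ≈ 113.125.


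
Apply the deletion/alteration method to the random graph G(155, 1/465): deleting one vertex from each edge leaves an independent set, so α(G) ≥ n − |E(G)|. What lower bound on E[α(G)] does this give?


E[|E(G)|] = C(155, 2)·p = 11935 · (1/465) = 77/3.
E[α(G)] ≥ n − E[|E(G)|] = 155 − 77/3 = 388/3.
Numerically: ≈ 129.33333.
(This is only a lower bound; the true E[α(G)] may be larger.)

E[α(G)] ≥ 388/3 ≈ 129.33333.


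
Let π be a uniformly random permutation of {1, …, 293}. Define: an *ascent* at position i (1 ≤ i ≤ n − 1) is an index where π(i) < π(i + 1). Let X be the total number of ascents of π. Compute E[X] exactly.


Write X = Σ X_I over i = 1, …, 292, with X_I the indicator of one ascent.
There are 292 indicators.
For each fixed i, the pair (π(i), π(i+1)) is a uniformly random ordered pair of distinct values from {1, …, 293}; by symmetry P[π(i) < π(i+1)] = 1/2.
By linearity: E[X] = 292 · (1/2) = (293 − 1) · (1/2) = 146 ≈ 146.0000.

E[X] = 146 = 146.0000.


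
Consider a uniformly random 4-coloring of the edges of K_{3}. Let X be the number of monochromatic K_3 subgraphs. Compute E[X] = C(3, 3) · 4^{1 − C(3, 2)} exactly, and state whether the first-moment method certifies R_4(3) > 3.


E[X] = C(3, 3) · 4^{1 − 3} = 1 · 4^{−2} = 1/16.
As a reduced fraction: E[X] = 1/16 ≈ 0.06250.
Is E[X] < 1? YES.
Since E[X] < 1, there exists a 4-coloring of K_{3} with no monochromatic K_3; hence R_4(3) > 3.

E[X] = 1/16 ≈ 0.06250; E[X] < 1, so R_4(3) > 3.


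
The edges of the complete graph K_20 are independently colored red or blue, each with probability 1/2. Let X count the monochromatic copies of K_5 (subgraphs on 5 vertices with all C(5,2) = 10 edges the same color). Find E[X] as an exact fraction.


Let X = Σ_S X_S over the C(20, 5) = 15504 subsets S of size 5, where X_S = 1 if the K_5 on S is monochromatic.
For a fixed S, the K_5 on S has C(5, 2) = 10 edges. P[all 10 edges red] = (1/2)^10, and likewise for blue, so P[monochromatic] = 2·(1/2)^10 = 2^{1 − 10} = 1/512.
By linearity of expectation: E[X] = C(20, 5) · 2^{1 − 10} = 15504 · 1/512 = 969/32.
Numerically: E[X] ≈ 30.281.

E[X] = C(20,5)·2^(1−C(5,2)) = 969/32 ≈ 30.281.


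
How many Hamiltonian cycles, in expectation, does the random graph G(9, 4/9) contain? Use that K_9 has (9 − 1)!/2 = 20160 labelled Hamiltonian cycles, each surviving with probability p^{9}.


K_9 has (9 − 1)!/2 = 20160 labelled Hamiltonian cycles.
For each such Hamiltonian cycle H, let X_H = 1 if all 9 edges of H are present in G. Then P[X_H = 1] = p^{9} = (4/9)^{9} = 262144/387420489.
By linearity: E[X] = Σ_H E[X_H] = 20160 · p^{9} = 20160 · 262144/387420489 = 587202560/43046721.
Numerically: E[X] ≈ 13.641.

E[X] = 20160 · (4/9)^{9} = 587202560/43046721 ≈ 13.641.


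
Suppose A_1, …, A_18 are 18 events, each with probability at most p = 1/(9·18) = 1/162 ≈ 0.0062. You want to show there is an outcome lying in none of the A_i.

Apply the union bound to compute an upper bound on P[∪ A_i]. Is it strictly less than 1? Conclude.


Union bound: P[∪_{i=1}^{18} A_i] ≤ Σ_i P[A_i] ≤ 18·p = 18·(1/162) = 1/9.
Numerically: 1/9 ≈ 0.1111.
Is 1/9 < 1? YES.
Since P[∪ A_i] ≤ 1/9 < 1, the complement has P[∩ A_i^c] ≥ 1 − 1/9 = 8/9 > 0, so some outcome avoids every A_i.

18·p = 1/9 ≈ 0.1111; existence CERTIFIED by the union bound.


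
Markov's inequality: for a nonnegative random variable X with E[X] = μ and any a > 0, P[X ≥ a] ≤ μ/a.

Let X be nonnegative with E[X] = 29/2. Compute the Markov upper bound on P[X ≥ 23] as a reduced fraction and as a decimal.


μ = E[X] = 29/2, a = 23.
Markov: P[X ≥ 23] ≤ μ/a = (29/2)/23 = 29/46.
Numerically: ≈ 0.630.
(Since a = 23 > μ = 14.500, the bound 29/46 is < 1 and informative.)

P[X ≥ 23] ≤ 29/46 ≈ 0.630.


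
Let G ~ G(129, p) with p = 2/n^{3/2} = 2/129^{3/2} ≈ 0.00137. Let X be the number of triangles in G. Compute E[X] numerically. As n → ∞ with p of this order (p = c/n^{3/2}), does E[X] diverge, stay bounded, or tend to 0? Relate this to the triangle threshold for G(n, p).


Number of potential triangles: C(129, 3) = 349504.
Each occurs with probability p³ ≈ (0.00137)³ ≈ 2.54353e-09.
By linearity: E[X] = C(129, 3)·p³ ≈ 349504 · 2.54353e-09 ≈ 0.001.
Since α = 3/2 > 1, p = c/n^{3/2} = o(1/n) is below the triangle threshold p ~ 1/n. Asymptotically E[X] ~ (c³/6)·n^{3(1−α)} = (2³/6)·n^{-1.5} → 0, so by Markov's inequality G has no triangles w.h.p.

E[X] ≈ 0.001; in regime p = Θ(1/n^{3/2}) E[X] tends to 0 (below the triangle threshold p ~ 1/n).


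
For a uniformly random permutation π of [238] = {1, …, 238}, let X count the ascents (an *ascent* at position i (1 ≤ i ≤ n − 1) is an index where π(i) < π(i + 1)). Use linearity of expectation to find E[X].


Write X = Σ X_I over i = 1, …, 237, with X_I the indicator of one ascent.
There are 237 indicators.
For each fixed i, the pair (π(i), π(i+1)) is a uniformly random ordered pair of distinct values from {1, …, 238}; by symmetry P[π(i) < π(i+1)] = 1/2.
By linearity: E[X] = 237 · (1/2) = (238 − 1) · (1/2) = 237/2 ≈ 118.500.

E[X] = 237/2 = 118.500.


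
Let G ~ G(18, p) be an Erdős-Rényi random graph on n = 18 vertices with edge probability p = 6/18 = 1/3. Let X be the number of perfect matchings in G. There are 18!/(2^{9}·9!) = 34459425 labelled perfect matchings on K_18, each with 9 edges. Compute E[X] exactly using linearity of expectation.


K_18 has 18!/(2^{9}·9!) = 34459425 labelled perfect matchings.
For each such perfect matching H, let X_H = 1 if all 9 edges of H are present in G. Then P[X_H = 1] = p^{9} = (1/3)^{9} = 1/19683.
By linearity of expectation: E[X] = Σ_H E[X_H] = 34459425 · p^{9} = 34459425 · 1/19683 = 425425/243.
Numerically: E[X] ≈ 1750.7.

E[X] = 34459425 · (1/3)^{9} = 425425/243 ≈ 1750.7.


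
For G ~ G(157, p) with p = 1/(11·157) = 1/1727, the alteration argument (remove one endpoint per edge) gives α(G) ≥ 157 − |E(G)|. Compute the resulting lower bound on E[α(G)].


E[|E(G)|] = C(157, 2)·p = 12246 · (1/1727) = 78/11.
E[α(G)] ≥ n − E[|E(G)|] = 157 − 78/11 = 1649/11.
Numerically: ≈ 149.9091.
(This is only a lower bound; the true E[α(G)] may be larger.)

E[α(G)] ≥ 1649/11 ≈ 149.9091.


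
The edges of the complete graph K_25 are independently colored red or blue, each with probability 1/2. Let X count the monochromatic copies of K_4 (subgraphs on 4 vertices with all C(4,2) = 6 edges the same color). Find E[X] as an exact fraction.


Let X = Σ_S X_S over the C(25, 4) = 12650 subsets S of size 4, where X_S = 1 if the K_4 on S is monochromatic.
For a fixed S, the K_4 on S has C(4, 2) = 6 edges. P[all 6 edges red] = (1/2)^6, and likewise for blue, so P[monochromatic] = 2·(1/2)^6 = 2^{1 − 6} = 1/32.
By linearity: E[X] = C(25, 4) · 2^{1 − 6} = 12650 · 1/32 = 6325/16.
Numerically: E[X] ≈ 395.3125.

E[X] = C(25,4)·2^(1−C(4,2)) = 6325/16 ≈ 395.3125.


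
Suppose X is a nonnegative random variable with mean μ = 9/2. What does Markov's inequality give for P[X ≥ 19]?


μ = E[X] = 9/2, a = 19.
Markov: P[X ≥ 19] ≤ μ/a = (9/2)/19 = 9/38.
Numerically: ≈ 0.237.
(Since a = 19 > μ = 4.500, the bound 9/38 is < 1 and informative.)

P[X ≥ 19] ≤ 9/38 ≈ 0.237.


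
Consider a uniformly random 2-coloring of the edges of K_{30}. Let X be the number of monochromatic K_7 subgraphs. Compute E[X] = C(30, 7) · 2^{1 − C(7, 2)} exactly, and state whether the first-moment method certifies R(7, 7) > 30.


E[X] = C(30, 7) · 2^{1 − 21} = 2035800 · 2^{−20} = 2035800/1048576.
As a reduced fraction: E[X] = 254475/131072 ≈ 1.9415.
Is E[X] < 1? NO.
Since E[X] ≥ 1, the first-moment bound is inconclusive at n = 30; it does NOT by itself certify R(7, 7) > 30.

E[X] = 254475/131072 ≈ 1.9415; E[X] ≥ 1; first-moment method inconclusive here.


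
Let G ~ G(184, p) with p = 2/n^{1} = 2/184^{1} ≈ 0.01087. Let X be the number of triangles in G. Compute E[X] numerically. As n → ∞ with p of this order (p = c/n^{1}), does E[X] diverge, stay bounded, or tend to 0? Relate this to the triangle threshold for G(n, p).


Number of potential triangles: C(184, 3) = 1021384.
Each occurs with probability p³ ≈ (0.01087)³ ≈ 1.284211e-06.
By linearity: E[X] = C(184, 3)·p³ ≈ 1021384 · 1.284211e-06 ≈ 1.3117.
Here α = 1, so p = 2/n is exactly at the triangle threshold p ~ 1/n. Asymptotically E[X] → c³/6 = 2³/6 = 4/3 ≈ 1.3333, a bounded constant. In this regime the triangle count is asymptotically Poisson(c³/6).

E[X] ≈ 1.3117; in regime p = Θ(1/n^{1}) E[X] stays bounded (at the triangle threshold p ~ 1/n).


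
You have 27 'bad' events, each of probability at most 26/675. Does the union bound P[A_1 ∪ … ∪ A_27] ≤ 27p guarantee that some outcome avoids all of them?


Union bound: P[∪_{i=1}^{27} A_i] ≤ Σ_i P[A_i] ≤ 27·p = 27·(26/675) = 26/25.
Numerically: 26/25 ≈ 1.040.
Is 26/25 < 1? NO.
Since the bound 26/25 is ≥ 1, the union bound is uninformative here; it does NOT by itself certify existence.

27·p = 26/25 ≈ 1.040; existence NOT certified by the union bound.


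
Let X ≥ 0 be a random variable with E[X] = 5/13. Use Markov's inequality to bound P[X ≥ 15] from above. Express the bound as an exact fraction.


μ = E[X] = 5/13, a = 15.
Markov: P[X ≥ 15] ≤ μ/a = (5/13)/15 = 1/39.
Numerically: ≈ 0.02564.
(Since a = 15 > μ = 0.38462, the bound 1/39 is < 1 and informative.)

P[X ≥ 15] ≤ 1/39 ≈ 0.02564.


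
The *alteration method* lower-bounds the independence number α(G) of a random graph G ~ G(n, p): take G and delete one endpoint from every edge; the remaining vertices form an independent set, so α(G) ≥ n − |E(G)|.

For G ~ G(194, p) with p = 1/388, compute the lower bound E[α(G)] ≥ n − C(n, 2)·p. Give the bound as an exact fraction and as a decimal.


E[|E(G)|] = C(194, 2)·p = 18721 · (1/388) = 193/4.
E[α(G)] ≥ n − E[|E(G)|] = 194 − 193/4 = 583/4.
Numerically: ≈ 145.750000.
(This is only a lower bound; the true E[α(G)] may be larger.)

E[α(G)] ≥ 583/4 ≈ 145.750000.


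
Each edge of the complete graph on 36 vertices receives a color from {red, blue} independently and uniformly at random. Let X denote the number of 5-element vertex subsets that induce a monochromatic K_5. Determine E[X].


Let X = Σ_S X_S over the C(36, 5) = 376992 subsets S of size 5, where X_S = 1 if the K_5 on S is monochromatic.
For a fixed S, the K_5 on S has C(5, 2) = 10 edges. P[all 10 edges red] = (1/2)^10, and likewise for blue, so P[monochromatic] = 2·(1/2)^10 = 2^{1 − 10} = 1/512.
Summing: E[X] = C(36, 5) · 2^{1 − 10} = 376992 · 1/512 = 11781/16.
Numerically: E[X] ≈ 736.31250.

E[X] = C(36,5)·2^(1−C(5,2)) = 11781/16 ≈ 736.31250.


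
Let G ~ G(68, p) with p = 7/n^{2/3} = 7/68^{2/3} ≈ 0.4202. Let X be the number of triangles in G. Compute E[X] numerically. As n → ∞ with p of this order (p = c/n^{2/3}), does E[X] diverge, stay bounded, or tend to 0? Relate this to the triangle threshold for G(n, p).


Number of potential triangles: C(68, 3) = 50116.
Each occurs with probability p³ ≈ (0.4202)³ ≈ 7.417820e-02.
By linearity: E[X] = C(68, 3)·p³ ≈ 50116 · 7.417820e-02 ≈ 3717.5147.
Since α = 2/3 < 1, p = c/n^{2/3} ≫ 1/n is above the triangle threshold p ~ 1/n. Asymptotically E[X] ~ (c³/6)·n^{3(1−α)} = (7³/6)·n^{1} → ∞; triangles are abundant w.h.p.

E[X] ≈ 3717.5147; in regime p = Θ(1/n^{2/3}) E[X] diverges (above the triangle threshold p ~ 1/n).


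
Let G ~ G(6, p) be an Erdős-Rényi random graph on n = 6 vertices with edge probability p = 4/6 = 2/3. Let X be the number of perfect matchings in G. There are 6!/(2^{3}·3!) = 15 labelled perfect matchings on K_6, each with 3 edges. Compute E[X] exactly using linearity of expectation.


K_6 has 6!/(2^{3}·3!) = 15 labelled perfect matchings.
For each such perfect matching H, let X_H = 1 if all 3 edges of H are present in G. Then P[X_H = 1] = p^{3} = (2/3)^{3} = 8/27.
Summing the indicators: E[X] = Σ_H E[X_H] = 15 · p^{3} = 15 · 8/27 = 40/9.
Numerically: E[X] ≈ 4.444.

E[X] = 15 · (2/3)^{3} = 40/9 ≈ 4.444.


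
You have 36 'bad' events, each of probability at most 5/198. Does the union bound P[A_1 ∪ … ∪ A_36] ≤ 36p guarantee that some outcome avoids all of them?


Union bound: P[∪_{i=1}^{36} A_i] ≤ Σ_i P[A_i] ≤ 36·p = 36·(5/198) = 10/11.
Numerically: 10/11 ≈ 0.909091.
Is 10/11 < 1? YES.
Since P[∪ A_i] ≤ 10/11 < 1, the complement has P[∩ A_i^c] ≥ 1 − 10/11 = 1/11 > 0, so some outcome avoids every A_i.

36·p = 10/11 ≈ 0.909091; existence CERTIFIED by the union bound.


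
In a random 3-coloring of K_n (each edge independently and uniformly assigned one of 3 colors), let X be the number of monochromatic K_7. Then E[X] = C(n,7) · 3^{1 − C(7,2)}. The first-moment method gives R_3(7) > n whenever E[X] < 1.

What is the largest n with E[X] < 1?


We need C(n, 7) · 3^{1 − 21} < 1, i.e. C(n, 7) < 3^{21 − 1} = 3486784401.
Check values of n near the boundary:
  n = 80: C(80, 7) = 3176716400; 3176716400 < 3486784401? YES
  n = 81: C(81, 7) = 3477216600; 3477216600 < 3486784401? YES
  n = 82: C(82, 7) = 3801756816; 3801756816 < 3486784401? NO
  n = 83: C(83, 7) = 4151918628; 4151918628 < 3486784401? NO
The largest n with C(n, 7) < 3486784401 is n = 81 (where E[X] = 42928600/43046721 ≈ 0.997). Hence R_3(7) > 81, i.e. R_3(7) ≥ 82.

Largest n = 81; hence R_3(7) > 81.


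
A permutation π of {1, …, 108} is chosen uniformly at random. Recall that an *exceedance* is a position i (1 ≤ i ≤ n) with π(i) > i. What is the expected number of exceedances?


Write X = Σ_{i=1}^{108} X_i, where X_i = 1_{π(i) > i}.
For each fixed i, π(i) is uniform over {1, …, 108} (marginal of a uniform permutation), so P[π(i) > i] = (n − i)/n. Summing: Σ_{i=1}^{108} (n − i)/n = (0 + 1 + … + 107)/108 = 108(108 − 1)/(2·108) = (108 − 1)/2.
Hence E[X] = Σ_{i=1}^{108} (108 − i)/108 = 107/2 ≈ 53.5000.

E[X] = 107/2 = 53.5000.


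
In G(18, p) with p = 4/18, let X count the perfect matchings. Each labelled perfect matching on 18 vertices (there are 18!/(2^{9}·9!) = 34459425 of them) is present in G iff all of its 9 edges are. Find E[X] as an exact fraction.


K_18 has 18!/(2^{9}·9!) = 34459425 labelled perfect matchings.
For each such perfect matching H, let X_H = 1 if all 9 edges of H are present in G. Then P[X_H = 1] = p^{9} = (2/9)^{9} = 512/387420489.
Summing the indicators: E[X] = Σ_H E[X_H] = 34459425 · p^{9} = 34459425 · 512/387420489 = 217817600/4782969.
Numerically: E[X] ≈ 45.5402.

E[X] = 34459425 · (2/9)^{9} = 217817600/4782969 ≈ 45.5402.


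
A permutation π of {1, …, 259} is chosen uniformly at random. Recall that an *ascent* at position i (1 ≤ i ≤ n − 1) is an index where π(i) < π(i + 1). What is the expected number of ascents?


Write X = Σ X_I over i = 1, …, 258, with X_I the indicator of one ascent.
There are 258 indicators.
For each fixed i, the pair (π(i), π(i+1)) is a uniformly random ordered pair of distinct values from {1, …, 259}; by symmetry P[π(i) < π(i+1)] = 1/2.
By linearity: E[X] = 258 · (1/2) = (259 − 1) · (1/2) = 129 ≈ 129.00000.

E[X] = 129 = 129.00000.


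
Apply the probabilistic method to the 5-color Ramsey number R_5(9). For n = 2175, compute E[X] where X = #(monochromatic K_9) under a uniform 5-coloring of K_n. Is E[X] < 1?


E[X] = C(2175, 9) · 5^{1 − 36} = 2952382442121838483046575 · 5^{−35} = 2952382442121838483046575/2910383045673370361328125.
As a reduced fraction: E[X] = 118095297684873539321863/116415321826934814453125 ≈ 1.01443.
Is E[X] < 1? NO.
Since E[X] ≥ 1, the first-moment bound is inconclusive at n = 2175; it does NOT by itself certify R_5(9) > 2175.

E[X] = 118095297684873539321863/116415321826934814453125 ≈ 1.01443; E[X] ≥ 1; first-moment method inconclusive here.


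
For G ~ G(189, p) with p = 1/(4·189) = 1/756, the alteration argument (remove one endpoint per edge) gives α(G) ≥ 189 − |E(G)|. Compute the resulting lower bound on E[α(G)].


E[|E(G)|] = C(189, 2)·p = 17766 · (1/756) = 47/2.
E[α(G)] ≥ n − E[|E(G)|] = 189 − 47/2 = 331/2.
Numerically: ≈ 165.500.
(This is only a lower bound; the true E[α(G)] may be larger.)

E[α(G)] ≥ 331/2 ≈ 165.500.


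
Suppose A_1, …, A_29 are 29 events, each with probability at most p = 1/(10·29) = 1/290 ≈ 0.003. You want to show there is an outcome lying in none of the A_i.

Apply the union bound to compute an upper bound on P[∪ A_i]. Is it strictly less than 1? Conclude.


Union bound: P[∪_{i=1}^{29} A_i] ≤ Σ_i P[A_i] ≤ 29·p = 29·(1/290) = 1/10.
Numerically: 1/10 ≈ 0.100.
Is 1/10 < 1? YES.
Since P[∪ A_i] ≤ 1/10 < 1, the complement has P[∩ A_i^c] ≥ 1 − 1/10 = 9/10 > 0, so some outcome avoids every A_i.

29·p = 1/10 ≈ 0.100; existence CERTIFIED by the union bound.


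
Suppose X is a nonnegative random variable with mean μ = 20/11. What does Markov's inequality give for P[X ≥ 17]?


μ = E[X] = 20/11, a = 17.
Markov: P[X ≥ 17] ≤ μ/a = (20/11)/17 = 20/187.
Numerically: ≈ 0.106952.
(Since a = 17 > μ = 1.818182, the bound 20/187 is < 1 and informative.)

P[X ≥ 17] ≤ 20/187 ≈ 0.106952.


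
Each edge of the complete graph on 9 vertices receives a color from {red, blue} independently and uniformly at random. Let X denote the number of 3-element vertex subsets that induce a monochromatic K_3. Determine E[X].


Let X = Σ_S X_S over the C(9, 3) = 84 subsets S of size 3, where X_S = 1 if the K_3 on S is monochromatic.
For a fixed S, the K_3 on S has C(3, 2) = 3 edges. P[all 3 edges red] = (1/2)^3, and likewise for blue, so P[monochromatic] = 2·(1/2)^3 = 2^{1 − 3} = 1/4.
Summing: E[X] = C(9, 3) · 2^{1 − 3} = 84 · 1/4 = 21.
Numerically: E[X] ≈ 21.00000.

E[X] = C(9,3)·2^(1−C(3,2)) = 21 ≈ 21.00000.


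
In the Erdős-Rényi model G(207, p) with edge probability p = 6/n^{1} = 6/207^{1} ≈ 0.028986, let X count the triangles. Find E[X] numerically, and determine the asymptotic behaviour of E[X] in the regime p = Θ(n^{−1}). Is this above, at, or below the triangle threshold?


Number of potential triangles: C(207, 3) = 1456935.
Each occurs with probability p³ ≈ (0.028986)³ ≈ 2.4352453e-05.
By linearity: E[X] = C(207, 3)·p³ ≈ 1456935 · 2.4352453e-05 ≈ 35.47994.
Here α = 1, so p = 6/n is exactly at the triangle threshold p ~ 1/n. Asymptotically E[X] → c³/6 = 6³/6 = 36 ≈ 36.00000, a bounded constant. In this regime the triangle count is asymptotically Poisson(c³/6).

E[X] ≈ 35.47994; in regime p = Θ(1/n^{1}) E[X] stays bounded (at the triangle threshold p ~ 1/n).


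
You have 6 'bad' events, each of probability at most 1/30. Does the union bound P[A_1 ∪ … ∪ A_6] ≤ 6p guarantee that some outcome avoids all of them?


Union bound: P[∪_{i=1}^{6} A_i] ≤ Σ_i P[A_i] ≤ 6·p = 6·(1/30) = 1/5.
Numerically: 1/5 ≈ 0.2000.
Is 1/5 < 1? YES.
Since P[∪ A_i] ≤ 1/5 < 1, the complement has P[∩ A_i^c] ≥ 1 − 1/5 = 4/5 > 0, so some outcome avoids every A_i.

6·p = 1/5 ≈ 0.2000; existence CERTIFIED by the union bound.


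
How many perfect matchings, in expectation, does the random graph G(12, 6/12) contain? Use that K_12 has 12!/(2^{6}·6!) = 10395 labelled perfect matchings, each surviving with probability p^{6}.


K_12 has 12!/(2^{6}·6!) = 10395 labelled perfect matchings.
For each such perfect matching H, let X_H = 1 if all 6 edges of H are present in G. Then P[X_H = 1] = p^{6} = (1/2)^{6} = 1/64.
By linearity of expectation: E[X] = Σ_H E[X_H] = 10395 · p^{6} = 10395 · 1/64 = 10395/64.
Numerically: E[X] ≈ 162.

E[X] = 10395 · (1/2)^{6} = 10395/64 ≈ 162.


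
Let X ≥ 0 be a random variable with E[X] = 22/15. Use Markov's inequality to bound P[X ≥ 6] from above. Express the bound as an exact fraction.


μ = E[X] = 22/15, a = 6.
Markov: P[X ≥ 6] ≤ μ/a = (22/15)/6 = 11/45.
Numerically: ≈ 0.244444.
(Since a = 6 > μ = 1.466667, the bound 11/45 is < 1 and informative.)

P[X ≥ 6] ≤ 11/45 ≈ 0.244444.


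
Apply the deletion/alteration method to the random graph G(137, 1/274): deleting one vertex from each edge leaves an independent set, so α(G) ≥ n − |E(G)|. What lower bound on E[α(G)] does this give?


E[|E(G)|] = C(137, 2)·p = 9316 · (1/274) = 34.
E[α(G)] ≥ n − E[|E(G)|] = 137 − 34 = 103.
Numerically: ≈ 103.000000.
(This is only a lower bound; the true E[α(G)] may be larger.)

E[α(G)] ≥ 103 ≈ 103.000000.


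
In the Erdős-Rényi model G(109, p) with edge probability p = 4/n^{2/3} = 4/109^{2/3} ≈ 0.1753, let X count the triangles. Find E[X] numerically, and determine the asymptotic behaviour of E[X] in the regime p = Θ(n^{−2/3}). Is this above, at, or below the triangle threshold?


Number of potential triangles: C(109, 3) = 209934.
Each occurs with probability p³ ≈ (0.1753)³ ≈ 5.386752e-03.
By linearity: E[X] = C(109, 3)·p³ ≈ 209934 · 5.386752e-03 ≈ 1130.8624.
Since α = 2/3 < 1, p = c/n^{2/3} ≫ 1/n is above the triangle threshold p ~ 1/n. Asymptotically E[X] ~ (c³/6)·n^{3(1−α)} = (4³/6)·n^{1} → ∞; triangles are abundant w.h.p.

E[X] ≈ 1130.8624; in regime p = Θ(1/n^{2/3}) E[X] diverges (above the triangle threshold p ~ 1/n).


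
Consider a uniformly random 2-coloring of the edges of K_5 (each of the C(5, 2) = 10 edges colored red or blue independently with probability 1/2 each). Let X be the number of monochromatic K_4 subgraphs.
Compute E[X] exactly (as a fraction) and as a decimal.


Let X = Σ_S X_S over the C(5, 4) = 5 subsets S of size 4, where X_S = 1 if the K_4 on S is monochromatic.
For a fixed S, the K_4 on S has C(4, 2) = 6 edges. P[all 6 edges red] = (1/2)^6, and likewise for blue, so P[monochromatic] = 2·(1/2)^6 = 2^{1 − 6} = 1/32.
By linearity of expectation: E[X] = C(5, 4) · 2^{1 − 6} = 5 · 1/32 = 5/32.
Numerically: E[X] ≈ 0.156.

E[X] = C(5,4)·2^(1−C(4,2)) = 5/32 ≈ 0.156.


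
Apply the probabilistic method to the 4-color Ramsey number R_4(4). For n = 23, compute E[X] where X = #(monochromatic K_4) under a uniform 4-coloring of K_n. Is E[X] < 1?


E[X] = C(23, 4) · 4^{1 − 6} = 8855 · 4^{−5} = 8855/1024.
As a reduced fraction: E[X] = 8855/1024 ≈ 8.647461.
Is E[X] < 1? NO.
Since E[X] ≥ 1, the first-moment bound is inconclusive at n = 23; it does NOT by itself certify R_4(4) > 23.

E[X] = 8855/1024 ≈ 8.647461; E[X] ≥ 1; first-moment method inconclusive here.


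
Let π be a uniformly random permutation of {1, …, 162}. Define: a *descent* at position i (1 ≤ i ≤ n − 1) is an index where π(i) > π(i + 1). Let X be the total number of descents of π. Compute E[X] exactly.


Write X = Σ X_I over i = 1, …, 161, with X_I the indicator of one descent.
There are 161 indicators.
For each fixed i, the pair (π(i), π(i+1)) is a uniformly random ordered pair of distinct values from {1, …, 162}; by symmetry P[π(i) > π(i+1)] = 1/2.
By linearity: E[X] = 161 · (1/2) = (162 − 1) · (1/2) = 161/2 ≈ 80.500000.

E[X] = 161/2 = 80.500000.


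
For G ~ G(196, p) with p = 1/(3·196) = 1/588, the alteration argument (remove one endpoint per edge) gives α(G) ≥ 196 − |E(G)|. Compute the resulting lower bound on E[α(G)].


E[|E(G)|] = C(196, 2)·p = 19110 · (1/588) = 65/2.
E[α(G)] ≥ n − E[|E(G)|] = 196 − 65/2 = 327/2.
Numerically: ≈ 163.500000.
(This is only a lower bound; the true E[α(G)] may be larger.)

E[α(G)] ≥ 327/2 ≈ 163.500000.


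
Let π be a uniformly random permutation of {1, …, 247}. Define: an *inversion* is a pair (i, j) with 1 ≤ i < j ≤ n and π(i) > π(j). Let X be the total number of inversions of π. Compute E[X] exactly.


Write X = Σ X_I over the C(247, 2) = 30381 pairs i < j, with X_I the indicator of one inversion.
There are 30381 indicators.
For each fixed pair i < j, the values π(i) and π(j) are two distinct elements of {1, …, 247} in uniformly random order; by symmetry P[π(i) > π(j)] = 1/2.
By linearity: E[X] = 30381 · (1/2) = C(247, 2) · (1/2) = 30381/2 = 30381/2 ≈ 15190.5000.

E[X] = 30381/2 = 15190.5000.


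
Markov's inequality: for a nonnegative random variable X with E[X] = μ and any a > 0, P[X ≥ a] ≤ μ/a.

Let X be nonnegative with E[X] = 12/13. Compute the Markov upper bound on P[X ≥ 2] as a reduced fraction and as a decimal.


μ = E[X] = 12/13, a = 2.
Markov: P[X ≥ 2] ≤ μ/a = (12/13)/2 = 6/13.
Numerically: ≈ 0.46154.
(Since a = 2 > μ = 0.92308, the bound 6/13 is < 1 and informative.)

P[X ≥ 2] ≤ 6/13 ≈ 0.46154.


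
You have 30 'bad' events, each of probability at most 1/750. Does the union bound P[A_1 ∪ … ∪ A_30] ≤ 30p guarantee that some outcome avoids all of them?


Union bound: P[∪_{i=1}^{30} A_i] ≤ Σ_i P[A_i] ≤ 30·p = 30·(1/750) = 1/25.
Numerically: 1/25 ≈ 0.0400000.
Is 1/25 < 1? YES.
Since P[∪ A_i] ≤ 1/25 < 1, the complement has P[∩ A_i^c] ≥ 1 − 1/25 = 24/25 > 0, so some outcome avoids every A_i.

30·p = 1/25 ≈ 0.0400000; existence CERTIFIED by the union bound.


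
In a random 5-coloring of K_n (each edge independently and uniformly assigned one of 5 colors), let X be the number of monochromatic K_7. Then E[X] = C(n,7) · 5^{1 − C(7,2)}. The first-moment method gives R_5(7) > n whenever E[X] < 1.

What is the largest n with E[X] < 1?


We need C(n, 7) · 5^{1 − 21} < 1, i.e. C(n, 7) < 5^{21 − 1} = 95367431640625.
Check values of n near the boundary:
  n = 334: C(334, 7) = 86359460961576; 86359460961576 < 95367431640625? YES
  n = 335: C(335, 7) = 88202498238195; 88202498238195 < 95367431640625? YES
  n = 336: C(336, 7) = 90079147136880; 90079147136880 < 95367431640625? YES
  n = 337: C(337, 7) = 91989916924632; 91989916924632 < 95367431640625? YES
  n = 338: C(338, 7) = 93935323022736; 93935323022736 < 95367431640625? YES
  n = 339: C(339, 7) = 95915887062372; 95915887062372 < 95367431640625? NO
  n = 340: C(340, 7) = 97932136940560; 97932136940560 < 95367431640625? NO
  n = 341: C(341, 7) = 99984606876440; 99984606876440 < 95367431640625? NO
The largest n with C(n, 7) < 95367431640625 is n = 338 (where E[X] = 93935323022736/95367431640625 ≈ 0.9849833). Hence R_5(7) > 338, i.e. R_5(7) ≥ 339.

Largest n = 338; hence R_5(7) > 338.


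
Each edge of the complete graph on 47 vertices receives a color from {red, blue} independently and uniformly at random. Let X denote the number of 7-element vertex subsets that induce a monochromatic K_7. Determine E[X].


Let X = Σ_S X_S over the C(47, 7) = 62891499 subsets S of size 7, where X_S = 1 if the K_7 on S is monochromatic.
For a fixed S, the K_7 on S has C(7, 2) = 21 edges. P[all 21 edges red] = (1/2)^21, and likewise for blue, so P[monochromatic] = 2·(1/2)^21 = 2^{1 − 21} = 1/1048576.
By linearity: E[X] = C(47, 7) · 2^{1 − 21} = 62891499 · 1/1048576 = 62891499/1048576.
Numerically: E[X] ≈ 59.9780.

E[X] = C(47,7)·2^(1−C(7,2)) = 62891499/1048576 ≈ 59.9780.


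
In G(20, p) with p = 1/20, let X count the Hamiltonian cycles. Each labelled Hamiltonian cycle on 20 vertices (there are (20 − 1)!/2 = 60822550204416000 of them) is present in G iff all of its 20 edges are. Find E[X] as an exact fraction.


K_20 has (20 − 1)!/2 = 60822550204416000 labelled Hamiltonian cycles.
For each such Hamiltonian cycle H, let X_H = 1 if all 20 edges of H are present in G. Then P[X_H = 1] = p^{20} = (1/20)^{20} = 1/104857600000000000000000000.
Summing the indicators: E[X] = Σ_H E[X_H] = 60822550204416000 · p^{20} = 60822550204416000 · 1/104857600000000000000000000 = 14849255421/25600000000000000000.
Numerically: E[X] ≈ 5.8005e-10.

E[X] = 60822550204416000 · (1/20)^{20} = 14849255421/25600000000000000000 ≈ 5.8005e-10.


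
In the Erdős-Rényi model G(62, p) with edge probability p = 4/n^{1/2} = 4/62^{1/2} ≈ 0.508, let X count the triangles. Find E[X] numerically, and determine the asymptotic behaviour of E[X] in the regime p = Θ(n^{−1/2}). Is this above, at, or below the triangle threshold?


Number of potential triangles: C(62, 3) = 37820.
Each occurs with probability p³ ≈ (0.508)³ ≈ 1.310969e-01.
By linearity: E[X] = C(62, 3)·p³ ≈ 37820 · 1.310969e-01 ≈ 4958.0850.
Since α = 1/2 < 1, p = c/n^{1/2} ≫ 1/n is above the triangle threshold p ~ 1/n. Asymptotically E[X] ~ (c³/6)·n^{3(1−α)} = (4³/6)·n^{1.5} → ∞; triangles are abundant w.h.p.

E[X] ≈ 4958.0850; in regime p = Θ(1/n^{1/2}) E[X] diverges (above the triangle threshold p ~ 1/n).


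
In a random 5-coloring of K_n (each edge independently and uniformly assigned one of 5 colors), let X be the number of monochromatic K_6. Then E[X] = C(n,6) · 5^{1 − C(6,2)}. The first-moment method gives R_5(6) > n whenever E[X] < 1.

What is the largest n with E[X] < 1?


We need C(n, 6) · 5^{1 − 15} < 1, i.e. C(n, 6) < 5^{15 − 1} = 6103515625.
Check values of n near the boundary:
  n = 125: C(125, 6) = 4690625500; 4690625500 < 6103515625? YES
  n = 126: C(126, 6) = 4925156775; 4925156775 < 6103515625? YES
  n = 127: C(127, 6) = 5169379425; 5169379425 < 6103515625? YES
  n = 128: C(128, 6) = 5423611200; 5423611200 < 6103515625? YES
  n = 129: C(129, 6) = 5688177600; 5688177600 < 6103515625? YES
  n = 130: C(130, 6) = 5963412000; 5963412000 < 6103515625? YES
  n = 131: C(131, 6) = 6249655776; 6249655776 < 6103515625? NO
  n = 132: C(132, 6) = 6547258432; 6547258432 < 6103515625? NO
  n = 133: C(133, 6) = 6856577728; 6856577728 < 6103515625? NO
The largest n with C(n, 6) < 6103515625 is n = 130 (where E[X] = 47707296/48828125 ≈ 0.97705). Hence R_5(6) > 130, i.e. R_5(6) ≥ 131.

Largest n = 130; hence R_5(6) > 130.


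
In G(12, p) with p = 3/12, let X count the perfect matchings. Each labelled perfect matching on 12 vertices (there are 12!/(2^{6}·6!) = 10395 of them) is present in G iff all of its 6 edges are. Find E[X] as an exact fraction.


K_12 has 12!/(2^{6}·6!) = 10395 labelled perfect matchings.
For each such perfect matching H, let X_H = 1 if all 6 edges of H are present in G. Then P[X_H = 1] = p^{6} = (1/4)^{6} = 1/4096.
By linearity of expectation: E[X] = Σ_H E[X_H] = 10395 · p^{6} = 10395 · 1/4096 = 10395/4096.
Numerically: E[X] ≈ 2.5378.

E[X] = 10395 · (1/4)^{6} = 10395/4096 ≈ 2.5378.


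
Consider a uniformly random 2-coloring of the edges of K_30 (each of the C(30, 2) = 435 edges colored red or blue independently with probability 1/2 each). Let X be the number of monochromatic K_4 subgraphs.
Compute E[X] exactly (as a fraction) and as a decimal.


Let X = Σ_S X_S over the C(30, 4) = 27405 subsets S of size 4, where X_S = 1 if the K_4 on S is monochromatic.
For a fixed S, the K_4 on S has C(4, 2) = 6 edges. P[all 6 edges red] = (1/2)^6, and likewise for blue, so P[monochromatic] = 2·(1/2)^6 = 2^{1 − 6} = 1/32.
By linearity: E[X] = C(30, 4) · 2^{1 − 6} = 27405 · 1/32 = 27405/32.
Numerically: E[X] ≈ 856.406.

E[X] = C(30,4)·2^(1−C(4,2)) = 27405/32 ≈ 856.406.


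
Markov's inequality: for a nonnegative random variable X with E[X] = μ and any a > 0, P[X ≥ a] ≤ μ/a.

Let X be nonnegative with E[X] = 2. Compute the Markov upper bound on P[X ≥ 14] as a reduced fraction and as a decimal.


μ = E[X] = 2, a = 14.
Markov: P[X ≥ 14] ≤ μ/a = (2)/14 = 1/7.
Numerically: ≈ 0.143.
(Since a = 14 > μ = 2.000, the bound 1/7 is < 1 and informative.)

P[X ≥ 14] ≤ 1/7 ≈ 0.143.


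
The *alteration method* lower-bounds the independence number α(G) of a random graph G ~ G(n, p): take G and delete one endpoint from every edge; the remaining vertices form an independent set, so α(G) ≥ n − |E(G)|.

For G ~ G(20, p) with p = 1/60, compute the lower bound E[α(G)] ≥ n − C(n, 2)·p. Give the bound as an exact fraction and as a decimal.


E[|E(G)|] = C(20, 2)·p = 190 · (1/60) = 19/6.
E[α(G)] ≥ n − E[|E(G)|] = 20 − 19/6 = 101/6.
Numerically: ≈ 16.833333.
(This is only a lower bound; the true E[α(G)] may be larger.)

E[α(G)] ≥ 101/6 ≈ 16.833333.


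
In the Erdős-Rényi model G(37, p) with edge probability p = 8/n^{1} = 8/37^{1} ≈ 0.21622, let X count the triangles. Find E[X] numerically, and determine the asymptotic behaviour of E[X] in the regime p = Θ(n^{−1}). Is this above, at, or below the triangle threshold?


Number of potential triangles: C(37, 3) = 7770.
Each occurs with probability p³ ≈ (0.21622)³ ≈ 1.0107990e-02.
By linearity: E[X] = C(37, 3)·p³ ≈ 7770 · 1.0107990e-02 ≈ 78.53908.
Here α = 1, so p = 8/n is exactly at the triangle threshold p ~ 1/n. Asymptotically E[X] → c³/6 = 8³/6 = 256/3 ≈ 85.33333, a bounded constant. In this regime the triangle count is asymptotically Poisson(c³/6).

E[X] ≈ 78.53908; in regime p = Θ(1/n^{1}) E[X] stays bounded (at the triangle threshold p ~ 1/n).


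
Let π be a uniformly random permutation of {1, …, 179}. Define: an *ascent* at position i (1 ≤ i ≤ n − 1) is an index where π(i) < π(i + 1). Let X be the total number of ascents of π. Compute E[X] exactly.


Write X = Σ X_I over i = 1, …, 178, with X_I the indicator of one ascent.
There are 178 indicators.
For each fixed i, the pair (π(i), π(i+1)) is a uniformly random ordered pair of distinct values from {1, …, 179}; by symmetry P[π(i) < π(i+1)] = 1/2.
By linearity: E[X] = 178 · (1/2) = (179 − 1) · (1/2) = 89 ≈ 89.00000.

E[X] = 89 = 89.00000.
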